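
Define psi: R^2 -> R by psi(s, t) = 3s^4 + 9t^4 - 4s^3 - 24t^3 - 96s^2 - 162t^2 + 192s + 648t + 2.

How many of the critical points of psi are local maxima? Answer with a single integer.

psi separates as a function of s plus a function of t, so ∇psi=0 decouples.
∂psi/∂s = 12(s - 4)(s - 1)(s + 4) = 0 at s ∈ {-4, 1, 4}; ∂psi/∂t = 36(t - 3)(t - 2)(t + 3) = 0 at t ∈ {-3, 2, 3}.
The Hessian is diagonal: diag(psi_ss, psi_tt). Second derivatives: psi_ss(-4)=480, psi_ss(1)=-180, psi_ss(4)=288; psi_tt(-3)=1080, psi_tt(2)=-180, psi_tt(3)=216.
Local maxima occur where both diagonal entries negative: (1, 2). Count: 1.

1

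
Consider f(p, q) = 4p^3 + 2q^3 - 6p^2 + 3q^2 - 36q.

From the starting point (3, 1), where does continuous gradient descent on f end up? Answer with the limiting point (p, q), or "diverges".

(1, 2)

f is separable, so gradient descent decouples: p follows -∂f/∂p, q follows -∂f/∂q.
∂f/∂p = 12p(p - 1); at p=3 this is 72, so p decreases.
∂f/∂q = 6(q - 2)(q + 3); at q=1 this is -24, so q increases.
p converges to its nearest critical value 1 (a local min of the p-part); q converges to 2. The iterate converges to (1, 2).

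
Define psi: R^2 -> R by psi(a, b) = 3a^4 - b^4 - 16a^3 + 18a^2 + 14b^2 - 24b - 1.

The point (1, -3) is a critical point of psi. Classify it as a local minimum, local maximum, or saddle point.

local maximum

The mixed partial ∂²psi/∂a∂b is 0, so the Hessian at any point is diag(psi_aa, psi_bb) = diag(12(3a^2 - 8a + 3), 4(-3b^2 + 7)).
At (1, -3): H = diag(-24, -80).
Both eigenvalues are negative, so H is negative definite: a local maximum.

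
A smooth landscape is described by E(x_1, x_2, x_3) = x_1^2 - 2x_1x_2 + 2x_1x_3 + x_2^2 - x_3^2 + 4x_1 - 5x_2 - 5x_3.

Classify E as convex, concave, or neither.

E is quadratic, so its Hessian is the constant matrix H = [[2, -2, 2], [-2, 2, 0], [2, 0, -2]].
Leading principal minors: 2, 0, -8.
Neither pattern holds ⇒ H is indefinite ⇒ neither convex nor concave.

neither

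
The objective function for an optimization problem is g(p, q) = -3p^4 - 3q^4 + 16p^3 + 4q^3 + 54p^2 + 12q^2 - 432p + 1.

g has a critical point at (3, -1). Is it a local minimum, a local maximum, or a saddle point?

The mixed partial ∂²g/∂p∂q is 0, so the Hessian at any point is diag(g_pp, g_qq) = diag(12(-3p^2 + 8p + 9), 12(-3q^2 + 2q + 2)).
At (3, -1): H = diag(72, -36).
The eigenvalues have opposite signs, so H is indefinite: a saddle point.

saddle point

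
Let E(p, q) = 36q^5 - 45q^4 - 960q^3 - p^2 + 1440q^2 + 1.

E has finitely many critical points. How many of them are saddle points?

2

E separates as a function of p plus a function of q, so ∇E=0 decouples.
∂E/∂p = -2p = 0 at p ∈ {0}; ∂E/∂q = 180q(q - 4)(q - 1)(q + 4) = 0 at q ∈ {-4, 0, 1, 4}.
The Hessian is diagonal: diag(E_pp, E_qq). Second derivatives: E_pp(0)=-2; E_qq(-4)=-28800, E_qq(0)=2880, E_qq(1)=-2700, E_qq(4)=17280.
Saddle points occur where the two diagonal entries have opposite signs: (0, 0), (0, 4). Count: 2.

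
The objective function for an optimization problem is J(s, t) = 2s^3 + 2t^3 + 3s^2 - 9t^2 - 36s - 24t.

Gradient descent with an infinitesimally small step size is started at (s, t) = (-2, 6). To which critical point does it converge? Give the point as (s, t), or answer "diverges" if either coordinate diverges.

J is separable, so gradient descent decouples: s follows -∂J/∂s, t follows -∂J/∂t.
∂J/∂s = 6(s - 2)(s + 3); at s=-2 this is -24, so s increases.
∂J/∂t = 6(t - 4)(t + 1); at t=6 this is 84, so t decreases.
s converges to its nearest critical value 2 (a local min of the s-part); t converges to 4. The iterate converges to (2, 4).

(2, 4)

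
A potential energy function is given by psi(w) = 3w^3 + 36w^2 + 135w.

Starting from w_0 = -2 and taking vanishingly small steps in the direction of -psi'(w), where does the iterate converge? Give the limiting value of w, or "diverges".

-3

psi'(w) = 9(w + 3)(w + 5), so psi'(-2) = 27.
Gradient descent moves in the -psi' direction, i.e. w is decreasing.
The nearest critical point in that direction is w = -3, where psi'' = 18 > 0 (a local minimum). The iterate converges there.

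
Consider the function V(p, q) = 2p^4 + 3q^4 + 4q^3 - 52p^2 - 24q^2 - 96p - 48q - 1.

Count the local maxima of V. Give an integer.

V separates as a function of p plus a function of q, so ∇V=0 decouples.
∂V/∂p = 8(p - 4)(p + 1)(p + 3) = 0 at p ∈ {-3, -1, 4}; ∂V/∂q = 12(q - 2)(q + 1)(q + 2) = 0 at q ∈ {-2, -1, 2}.
The Hessian is diagonal: diag(V_pp, V_qq). Second derivatives: V_pp(-3)=112, V_pp(-1)=-80, V_pp(4)=280; V_qq(-2)=48, V_qq(-1)=-36, V_qq(2)=144.
Local maxima occur where both diagonal entries negative: (-1, -1). Count: 1.

1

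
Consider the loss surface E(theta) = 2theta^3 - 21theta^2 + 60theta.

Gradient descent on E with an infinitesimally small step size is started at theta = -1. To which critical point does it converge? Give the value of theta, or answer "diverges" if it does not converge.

diverges

E'(theta) = 6(theta - 5)(theta - 2), so E'(-1) = 108.
Gradient descent moves in the -E' direction, i.e. theta is decreasing.
There is no critical point below theta=-1, and E' keeps the same sign, so the iterate runs off to −∞.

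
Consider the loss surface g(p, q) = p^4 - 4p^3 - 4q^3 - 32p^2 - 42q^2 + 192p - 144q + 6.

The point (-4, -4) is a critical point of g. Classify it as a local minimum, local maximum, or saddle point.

local minimum

The mixed partial ∂²g/∂p∂q is 0, so the Hessian at any point is diag(g_pp, g_qq) = diag(4(3p^2 - 6p - 16), -12(2q + 7)).
At (-4, -4): H = diag(224, 12).
Both eigenvalues are positive, so H is positive definite: a local minimum.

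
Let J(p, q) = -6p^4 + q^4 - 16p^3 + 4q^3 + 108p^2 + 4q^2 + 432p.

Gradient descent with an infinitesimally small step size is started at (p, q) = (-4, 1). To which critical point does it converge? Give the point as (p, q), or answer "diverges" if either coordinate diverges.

J is separable, so gradient descent decouples: p follows -∂J/∂p, q follows -∂J/∂q.
∂J/∂p = -24(p - 3)(p + 2)(p + 3); at p=-4 this is 336, so p decreases.
∂J/∂q = 4q(q + 1)(q + 2); at q=1 this is 24, so q decreases.
The p-coordinate has no critical point in that direction and runs off to infinity.

diverges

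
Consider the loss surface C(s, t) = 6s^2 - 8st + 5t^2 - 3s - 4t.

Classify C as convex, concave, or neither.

convex

C is quadratic, so its Hessian is the constant matrix H = [[12, -8], [-8, 10]].
det(H) = 56, tr(H) = 22.
det(H) > 0 and tr(H) > 0, so H is positive definite everywhere: convex.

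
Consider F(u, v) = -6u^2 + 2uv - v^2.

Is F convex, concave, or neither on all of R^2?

concave

F is quadratic, so its Hessian is the constant matrix H = [[-12, 2], [2, -2]].
det(H) = 20, tr(H) = -14.
det(H) > 0 and tr(H) < 0, so H is negative definite everywhere: concave.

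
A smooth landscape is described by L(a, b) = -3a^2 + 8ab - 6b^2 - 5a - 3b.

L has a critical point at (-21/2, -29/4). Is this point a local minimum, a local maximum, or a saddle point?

local maximum

The Hessian of L is constant: H = [[-6, 8], [8, -12]].
det(H) = (-6)·(-12) − 8² = 8.
det(H) > 0 and tr(H) = -18 < 0, so H is negative definite and the point is a local maximum.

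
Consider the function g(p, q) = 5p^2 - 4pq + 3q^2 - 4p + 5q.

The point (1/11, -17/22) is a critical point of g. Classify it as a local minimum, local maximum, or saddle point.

The Hessian of g is constant: H = [[10, -4], [-4, 6]].
det(H) = 10·6 − (-4)² = 44.
det(H) > 0 and tr(H) = 16 > 0, so H is positive definite and the point is a local minimum.

local minimum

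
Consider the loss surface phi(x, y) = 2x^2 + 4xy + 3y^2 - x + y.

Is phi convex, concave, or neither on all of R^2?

convex

phi is quadratic, so its Hessian is the constant matrix H = [[4, 4], [4, 6]].
det(H) = 8, tr(H) = 10.
det(H) > 0 and tr(H) > 0, so H is positive definite everywhere: convex.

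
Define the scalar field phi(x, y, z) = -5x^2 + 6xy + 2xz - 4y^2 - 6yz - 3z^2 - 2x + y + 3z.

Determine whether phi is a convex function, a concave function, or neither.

concave

phi is quadratic, so its Hessian is the constant matrix H = [[-10, 6, 2], [6, -8, -6], [2, -6, -6]].
Leading principal minors: -10, 44, -16.
Signs alternate −, +, − ⇒ H ≺ 0 ⇒ concave.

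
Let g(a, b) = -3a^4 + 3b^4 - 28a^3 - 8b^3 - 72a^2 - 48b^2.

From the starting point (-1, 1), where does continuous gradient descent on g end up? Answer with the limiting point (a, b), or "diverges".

(-3, 4)

g is separable, so gradient descent decouples: a follows -∂g/∂a, b follows -∂g/∂b.
∂g/∂a = -12a(a + 3)(a + 4); at a=-1 this is 72, so a decreases.
∂g/∂b = 12b(b - 4)(b + 2); at b=1 this is -108, so b increases.
a converges to its nearest critical value -3 (a local min of the a-part); b converges to 4. The iterate converges to (-3, 4).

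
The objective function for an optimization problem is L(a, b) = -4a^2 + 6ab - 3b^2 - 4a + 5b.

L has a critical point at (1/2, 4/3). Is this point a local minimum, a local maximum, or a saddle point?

local maximum

The Hessian of L is constant: H = [[-8, 6], [6, -6]].
det(H) = (-8)·(-6) − 6² = 12.
det(H) > 0 and tr(H) = -14 < 0, so H is negative definite and the point is a local maximum.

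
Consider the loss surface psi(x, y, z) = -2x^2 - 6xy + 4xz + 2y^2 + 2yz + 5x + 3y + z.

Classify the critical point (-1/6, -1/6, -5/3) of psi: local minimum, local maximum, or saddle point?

saddle point

The Hessian is constant: H = [[-4, -6, 4], [-6, 4, 2], [4, 2, 0]].
Leading principal minors: Δ₁ = -4, Δ₂ = -52, Δ₃ = -144.
The minors fit neither the all-positive nor the alternating-sign pattern, so H is indefinite: a saddle point.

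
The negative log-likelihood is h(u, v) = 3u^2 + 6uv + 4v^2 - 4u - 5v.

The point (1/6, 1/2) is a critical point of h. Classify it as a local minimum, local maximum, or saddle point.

The Hessian of h is constant: H = [[6, 6], [6, 8]].
det(H) = 6·8 − 6² = 12.
det(H) > 0 and tr(H) = 14 > 0, so H is positive definite and the point is a local minimum.

local minimum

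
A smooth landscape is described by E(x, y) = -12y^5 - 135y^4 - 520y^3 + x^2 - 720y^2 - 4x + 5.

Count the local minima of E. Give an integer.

2

E separates as a function of x plus a function of y, so ∇E=0 decouples.
∂E/∂x = 2(x - 2) = 0 at x ∈ {2}; ∂E/∂y = -60y(y + 2)(y + 3)(y + 4) = 0 at y ∈ {-4, -3, -2, 0}.
The Hessian is diagonal: diag(E_xx, E_yy). Second derivatives: E_xx(2)=2; E_yy(-4)=480, E_yy(-3)=-180, E_yy(-2)=240, E_yy(0)=-1440.
Local minima occur where both diagonal entries positive: (2, -4), (2, -2). Count: 2.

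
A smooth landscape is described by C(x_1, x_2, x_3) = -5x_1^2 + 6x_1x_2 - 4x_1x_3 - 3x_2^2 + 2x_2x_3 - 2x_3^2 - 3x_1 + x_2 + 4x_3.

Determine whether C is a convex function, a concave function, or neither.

concave

C is quadratic, so its Hessian is the constant matrix H = [[-10, 6, -4], [6, -6, 2], [-4, 2, -4]].
Leading principal minors: -10, 24, -56.
Signs alternate −, +, − ⇒ H ≺ 0 ⇒ concave.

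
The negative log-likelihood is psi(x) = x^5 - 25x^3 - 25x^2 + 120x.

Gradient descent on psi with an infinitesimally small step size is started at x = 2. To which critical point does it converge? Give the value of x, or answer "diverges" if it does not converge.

4

psi'(x) = 5(x - 4)(x - 1)(x + 2)(x + 3), so psi'(2) = -200.
Gradient descent moves in the -psi' direction, i.e. x is increasing.
The nearest critical point in that direction is x = 4, where psi'' = 630 > 0 (a local minimum). The iterate converges there.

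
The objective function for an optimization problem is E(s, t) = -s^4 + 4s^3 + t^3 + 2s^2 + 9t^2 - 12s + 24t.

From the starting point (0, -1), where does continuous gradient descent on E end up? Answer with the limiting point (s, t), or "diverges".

(1, -2)

E is separable, so gradient descent decouples: s follows -∂E/∂s, t follows -∂E/∂t.
∂E/∂s = -4(s - 3)(s - 1)(s + 1); at s=0 this is -12, so s increases.
∂E/∂t = 3(t + 2)(t + 4); at t=-1 this is 9, so t decreases.
s converges to its nearest critical value 1 (a local min of the s-part); t converges to -2. The iterate converges to (1, -2).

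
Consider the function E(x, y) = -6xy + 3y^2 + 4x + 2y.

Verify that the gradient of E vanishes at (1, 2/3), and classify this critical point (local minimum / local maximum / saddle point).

saddle point

∇E = (-6y + 4, -6x + 6y + 2); substituting (1, 2/3) gives ∇E = (0, 0), so (1, 2/3) is indeed a critical point.
The Hessian of E is constant: H = [[0, -6], [-6, 6]].
det(H) = 0·6 − (-6)² = -36.
Since det(H) < 0, H is indefinite and the critical point is a saddle point.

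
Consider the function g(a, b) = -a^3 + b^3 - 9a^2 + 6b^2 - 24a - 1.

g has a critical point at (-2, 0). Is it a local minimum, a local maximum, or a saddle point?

The mixed partial ∂²g/∂a∂b is 0, so the Hessian at any point is diag(g_aa, g_bb) = diag(-6(a + 3), 6(b + 2)).
At (-2, 0): H = diag(-6, 12).
The eigenvalues have opposite signs, so H is indefinite: a saddle point.

saddle point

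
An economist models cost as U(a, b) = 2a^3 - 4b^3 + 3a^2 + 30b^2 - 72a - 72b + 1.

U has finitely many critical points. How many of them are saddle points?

U separates as a function of a plus a function of b, so ∇U=0 decouples.
∂U/∂a = 6(a - 3)(a + 4) = 0 at a ∈ {-4, 3}; ∂U/∂b = -12(b - 3)(b - 2) = 0 at b ∈ {2, 3}.
The Hessian is diagonal: diag(U_aa, U_bb). Second derivatives: U_aa(-4)=-42, U_aa(3)=42; U_bb(2)=12, U_bb(3)=-12.
Saddle points occur where the two diagonal entries have opposite signs: (-4, 2), (3, 3). Count: 2.

2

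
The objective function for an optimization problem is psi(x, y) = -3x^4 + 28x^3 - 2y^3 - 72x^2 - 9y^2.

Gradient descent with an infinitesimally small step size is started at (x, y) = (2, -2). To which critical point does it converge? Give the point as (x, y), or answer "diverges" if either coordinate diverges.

psi is separable, so gradient descent decouples: x follows -∂psi/∂x, y follows -∂psi/∂y.
∂psi/∂x = -12x(x - 4)(x - 3); at x=2 this is -48, so x increases.
∂psi/∂y = -6y(y + 3); at y=-2 this is 12, so y decreases.
x converges to its nearest critical value 3 (a local min of the x-part); y converges to -3. The iterate converges to (3, -3).

(3, -3)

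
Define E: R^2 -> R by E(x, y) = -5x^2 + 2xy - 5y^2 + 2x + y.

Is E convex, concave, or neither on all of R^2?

E is quadratic, so its Hessian is the constant matrix H = [[-10, 2], [2, -10]].
det(H) = 96, tr(H) = -20.
det(H) > 0 and tr(H) < 0, so H is negative definite everywhere: concave.

concave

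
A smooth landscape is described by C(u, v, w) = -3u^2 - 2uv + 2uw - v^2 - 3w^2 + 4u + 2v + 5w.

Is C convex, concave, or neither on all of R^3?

concave

C is quadratic, so its Hessian is the constant matrix H = [[-6, -2, 2], [-2, -2, 0], [2, 0, -6]].
Leading principal minors: -6, 8, -40.
Signs alternate −, +, − ⇒ H ≺ 0 ⇒ concave.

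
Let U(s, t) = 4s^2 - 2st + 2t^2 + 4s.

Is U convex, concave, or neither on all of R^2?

convex

U is quadratic, so its Hessian is the constant matrix H = [[8, -2], [-2, 4]].
det(H) = 28, tr(H) = 12.
det(H) > 0 and tr(H) > 0, so H is positive definite everywhere: convex.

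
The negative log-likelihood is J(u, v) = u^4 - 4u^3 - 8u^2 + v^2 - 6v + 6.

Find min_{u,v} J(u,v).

J(u,v) separates as P(u) + Q(v) + 6, so its minimum is min P + min Q + 6.
P'(u) = 4u(u - 4)(u + 1) vanishes at u ∈ {-1, 0, 4}; Q'(v) = 2v - 6 vanishes at v ∈ {3}.
Local minima of P (where P''>0): P(-1)=-3, P(4)=-128. Local minima of Q: Q(3)=-9.
So the global minimum of J is P(4) + Q(3) + 6 = -128 − 9 + 6 = -131, attained at (4, 3).

-131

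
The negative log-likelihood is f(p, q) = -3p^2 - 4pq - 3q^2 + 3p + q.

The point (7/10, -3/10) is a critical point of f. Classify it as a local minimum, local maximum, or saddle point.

local maximum

The Hessian of f is constant: H = [[-6, -4], [-4, -6]].
det(H) = (-6)·(-6) − (-4)² = 20.
det(H) > 0 and tr(H) = -12 < 0, so H is negative definite and the point is a local maximum.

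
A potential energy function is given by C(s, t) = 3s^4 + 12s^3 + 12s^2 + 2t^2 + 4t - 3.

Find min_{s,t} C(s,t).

C(s,t) separates as P(s) + Q(t) − 3, so its minimum is min P + min Q − 3.
P'(s) = 12s(s + 1)(s + 2) vanishes at s ∈ {-2, -1, 0}; Q'(t) = 4(t + 1) vanishes at t ∈ {-1}.
Local minima of P (where P''>0): P(-2)=0, P(0)=0. Local minima of Q: Q(-1)=-2.
So the global minimum of C is P(-2) + Q(-1) − 3 = 0 − 2 − 3 = -5, attained at (-2, -1).

-5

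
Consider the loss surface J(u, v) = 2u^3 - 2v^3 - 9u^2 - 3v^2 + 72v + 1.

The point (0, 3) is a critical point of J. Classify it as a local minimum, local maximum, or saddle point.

The mixed partial ∂²J/∂u∂v is 0, so the Hessian at any point is diag(J_uu, J_vv) = diag(6(2u - 3), -6(2v + 1)).
At (0, 3): H = diag(-18, -42).
Both eigenvalues are negative, so H is negative definite: a local maximum.

local maximum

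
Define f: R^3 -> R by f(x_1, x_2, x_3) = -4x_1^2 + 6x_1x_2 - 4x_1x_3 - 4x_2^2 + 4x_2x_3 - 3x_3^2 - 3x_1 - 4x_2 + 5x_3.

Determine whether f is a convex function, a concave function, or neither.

concave

f is quadratic, so its Hessian is the constant matrix H = [[-8, 6, -4], [6, -8, 4], [-4, 4, -6]].
Leading principal minors: -8, 28, -104.
Signs alternate −, +, − ⇒ H ≺ 0 ⇒ concave.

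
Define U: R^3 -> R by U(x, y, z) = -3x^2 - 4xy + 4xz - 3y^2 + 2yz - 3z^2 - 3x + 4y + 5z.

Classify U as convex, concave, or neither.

concave

U is quadratic, so its Hessian is the constant matrix H = [[-6, -4, 4], [-4, -6, 2], [4, 2, -6]].
Leading principal minors: -6, 20, -64.
Signs alternate −, +, − ⇒ H ≺ 0 ⇒ concave.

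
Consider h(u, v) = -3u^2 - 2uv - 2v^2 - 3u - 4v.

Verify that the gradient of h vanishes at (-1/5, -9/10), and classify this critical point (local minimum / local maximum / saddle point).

local maximum

∇h = (-6u - 2v - 3, -2u - 4v - 4); substituting (-1/5, -9/10) gives ∇h = (0, 0), so (-1/5, -9/10) is indeed a critical point.
The Hessian of h is constant: H = [[-6, -2], [-2, -4]].
det(H) = (-6)·(-4) − (-2)² = 20.
det(H) > 0 and tr(H) = -10 < 0, so H is negative definite and the point is a local maximum.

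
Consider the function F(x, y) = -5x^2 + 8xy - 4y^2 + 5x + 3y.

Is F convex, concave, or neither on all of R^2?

concave

F is quadratic, so its Hessian is the constant matrix H = [[-10, 8], [8, -8]].
det(H) = 16, tr(H) = -18.
det(H) > 0 and tr(H) < 0, so H is negative definite everywhere: concave.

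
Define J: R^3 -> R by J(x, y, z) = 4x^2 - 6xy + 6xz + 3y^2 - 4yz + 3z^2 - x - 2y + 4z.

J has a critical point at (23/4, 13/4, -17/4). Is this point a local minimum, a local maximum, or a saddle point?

The Hessian is constant: H = [[8, -6, 6], [-6, 6, -4], [6, -4, 6]].
Leading principal minors: Δ₁ = 8, Δ₂ = 12, Δ₃ = 16.
All leading minors are positive, so H is positive definite: a local minimum.

local minimum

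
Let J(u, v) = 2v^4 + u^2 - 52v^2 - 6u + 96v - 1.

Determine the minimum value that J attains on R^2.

J(u,v) separates as P(u) + Q(v) − 1, so its minimum is min P + min Q − 1.
P'(u) = 2u - 6 vanishes at u ∈ {3}; Q'(v) = 8(v - 3)(v - 1)(v + 4) vanishes at v ∈ {-4, 1, 3}.
Local minima of P (where P''>0): P(3)=-9. Local minima of Q: Q(-4)=-704, Q(3)=-18.
So the global minimum of J is P(3) + Q(-4) − 1 = -9 − 704 − 1 = -714, attained at (3, -4).

-714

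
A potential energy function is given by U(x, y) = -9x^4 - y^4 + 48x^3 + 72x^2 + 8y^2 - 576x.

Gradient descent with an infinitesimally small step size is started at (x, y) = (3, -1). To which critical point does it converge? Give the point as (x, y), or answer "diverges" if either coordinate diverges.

(2, 0)

U is separable, so gradient descent decouples: x follows -∂U/∂x, y follows -∂U/∂y.
∂U/∂x = -36(x - 4)(x - 2)(x + 2); at x=3 this is 180, so x decreases.
∂U/∂y = -4y(y - 2)(y + 2); at y=-1 this is -12, so y increases.
x converges to its nearest critical value 2 (a local min of the x-part); y converges to 0. The iterate converges to (2, 0).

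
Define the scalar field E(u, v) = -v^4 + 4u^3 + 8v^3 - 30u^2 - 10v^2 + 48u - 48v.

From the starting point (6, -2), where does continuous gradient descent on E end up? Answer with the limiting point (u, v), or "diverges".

E is separable, so gradient descent decouples: u follows -∂E/∂u, v follows -∂E/∂v.
∂E/∂u = 12(u - 4)(u - 1); at u=6 this is 120, so u decreases.
∂E/∂v = -4(v - 4)(v - 3)(v + 1); at v=-2 this is 120, so v decreases.
The v-coordinate has no critical point in that direction and runs off to infinity.

diverges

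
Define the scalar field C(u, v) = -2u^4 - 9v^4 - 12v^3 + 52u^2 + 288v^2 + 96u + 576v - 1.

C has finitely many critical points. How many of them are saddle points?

4

C separates as a function of u plus a function of v, so ∇C=0 decouples.
∂C/∂u = -8(u - 4)(u + 1)(u + 3) = 0 at u ∈ {-3, -1, 4}; ∂C/∂v = -36(v - 4)(v + 1)(v + 4) = 0 at v ∈ {-4, -1, 4}.
The Hessian is diagonal: diag(C_uu, C_vv). Second derivatives: C_uu(-3)=-112, C_uu(-1)=80, C_uu(4)=-280; C_vv(-4)=-864, C_vv(-1)=540, C_vv(4)=-1440.
Saddle points occur where the two diagonal entries have opposite signs: (-3, -1), (-1, -4), (-1, 4), (4, -1). Count: 4.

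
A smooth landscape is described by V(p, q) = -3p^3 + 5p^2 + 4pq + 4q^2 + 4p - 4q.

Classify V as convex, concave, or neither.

The term -3p^3 is cubic, so the Hessian is not constant.
∂²V/∂p² = -18p + 10, which takes both signs as p varies (negative for sufficiently large p). A diagonal entry of the Hessian changing sign means the Hessian is neither positive- nor negative-semidefinite on all of R^2.

neither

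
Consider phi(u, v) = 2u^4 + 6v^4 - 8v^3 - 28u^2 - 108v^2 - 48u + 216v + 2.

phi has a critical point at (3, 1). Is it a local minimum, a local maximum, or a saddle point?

The mixed partial ∂²phi/∂u∂v is 0, so the Hessian at any point is diag(phi_uu, phi_vv) = diag(8(3u^2 - 7), 24(3v^2 - 2v - 9)).
At (3, 1): H = diag(160, -192).
The eigenvalues have opposite signs, so H is indefinite: a saddle point.

saddle point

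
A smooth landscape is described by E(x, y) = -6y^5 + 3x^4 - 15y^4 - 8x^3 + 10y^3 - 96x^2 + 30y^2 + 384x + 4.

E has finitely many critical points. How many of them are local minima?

E separates as a function of x plus a function of y, so ∇E=0 decouples.
∂E/∂x = 12(x - 4)(x - 2)(x + 4) = 0 at x ∈ {-4, 2, 4}; ∂E/∂y = -30y(y - 1)(y + 1)(y + 2) = 0 at y ∈ {-2, -1, 0, 1}.
The Hessian is diagonal: diag(E_xx, E_yy). Second derivatives: E_xx(-4)=576, E_xx(2)=-144, E_xx(4)=192; E_yy(-2)=180, E_yy(-1)=-60, E_yy(0)=60, E_yy(1)=-180.
Local minima occur where both diagonal entries positive: (-4, -2), (-4, 0), (4, -2), (4, 0). Count: 4.

4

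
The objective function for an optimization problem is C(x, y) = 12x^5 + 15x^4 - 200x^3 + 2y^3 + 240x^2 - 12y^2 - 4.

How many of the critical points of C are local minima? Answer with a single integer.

2

C separates as a function of x plus a function of y, so ∇C=0 decouples.
∂C/∂x = 60x(x - 2)(x - 1)(x + 4) = 0 at x ∈ {-4, 0, 1, 2}; ∂C/∂y = 6y(y - 4) = 0 at y ∈ {0, 4}.
The Hessian is diagonal: diag(C_xx, C_yy). Second derivatives: C_xx(-4)=-7200, C_xx(0)=480, C_xx(1)=-300, C_xx(2)=720; C_yy(0)=-24, C_yy(4)=24.
Local minima occur where both diagonal entries positive: (0, 4), (2, 4). Count: 2.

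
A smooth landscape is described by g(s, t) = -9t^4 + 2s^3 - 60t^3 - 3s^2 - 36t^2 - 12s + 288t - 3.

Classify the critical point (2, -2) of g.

local minimum

The mixed partial ∂²g/∂s∂t is 0, so the Hessian at any point is diag(g_ss, g_tt) = diag(6(2s - 1), -36(3t^2 + 10t + 2)).
At (2, -2): H = diag(18, 216).
Both eigenvalues are positive, so H is positive definite: a local minimum.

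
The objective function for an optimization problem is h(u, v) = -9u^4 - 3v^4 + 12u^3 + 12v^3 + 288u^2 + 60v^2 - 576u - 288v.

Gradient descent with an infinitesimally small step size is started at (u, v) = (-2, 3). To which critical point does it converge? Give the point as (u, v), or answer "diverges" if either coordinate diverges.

(1, 2)

h is separable, so gradient descent decouples: u follows -∂h/∂u, v follows -∂h/∂v.
∂h/∂u = -36(u - 4)(u - 1)(u + 4); at u=-2 this is -1296, so u increases.
∂h/∂v = -12(v - 4)(v - 2)(v + 3); at v=3 this is 72, so v decreases.
u converges to its nearest critical value 1 (a local min of the u-part); v converges to 2. The iterate converges to (1, 2).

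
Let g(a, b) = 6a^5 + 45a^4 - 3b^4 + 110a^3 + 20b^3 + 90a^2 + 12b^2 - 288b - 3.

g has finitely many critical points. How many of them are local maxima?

4

g separates as a function of a plus a function of b, so ∇g=0 decouples.
∂g/∂a = 30a(a + 1)(a + 2)(a + 3) = 0 at a ∈ {-3, -2, -1, 0}; ∂g/∂b = -12(b - 4)(b - 3)(b + 2) = 0 at b ∈ {-2, 3, 4}.
The Hessian is diagonal: diag(g_aa, g_bb). Second derivatives: g_aa(-3)=-180, g_aa(-2)=60, g_aa(-1)=-60, g_aa(0)=180; g_bb(-2)=-360, g_bb(3)=60, g_bb(4)=-72.
Local maxima occur where both diagonal entries negative: (-3, -2), (-3, 4), (-1, -2), (-1, 4). Count: 4.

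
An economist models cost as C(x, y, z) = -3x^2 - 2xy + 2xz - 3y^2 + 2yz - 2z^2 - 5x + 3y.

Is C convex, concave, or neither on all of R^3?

C is quadratic, so its Hessian is the constant matrix H = [[-6, -2, 2], [-2, -6, 2], [2, 2, -4]].
Leading principal minors: -6, 32, -96.
Signs alternate −, +, − ⇒ H ≺ 0 ⇒ concave.

concave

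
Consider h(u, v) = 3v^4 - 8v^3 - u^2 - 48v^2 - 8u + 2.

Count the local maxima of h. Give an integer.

h separates as a function of u plus a function of v, so ∇h=0 decouples.
∂h/∂u = -2(u + 4) = 0 at u ∈ {-4}; ∂h/∂v = 12v(v - 4)(v + 2) = 0 at v ∈ {-2, 0, 4}.
The Hessian is diagonal: diag(h_uu, h_vv). Second derivatives: h_uu(-4)=-2; h_vv(-2)=144, h_vv(0)=-96, h_vv(4)=288.
Local maxima occur where both diagonal entries negative: (-4, 0). Count: 1.

1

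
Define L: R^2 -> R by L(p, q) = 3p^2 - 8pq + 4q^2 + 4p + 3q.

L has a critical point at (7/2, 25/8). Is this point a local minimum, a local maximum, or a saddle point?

The Hessian of L is constant: H = [[6, -8], [-8, 8]].
det(H) = 6·8 − (-8)² = -16.
Since det(H) < 0, H is indefinite and the critical point is a saddle point.

saddle point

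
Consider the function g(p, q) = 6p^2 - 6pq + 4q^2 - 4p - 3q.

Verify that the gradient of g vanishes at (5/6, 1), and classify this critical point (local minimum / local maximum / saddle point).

local minimum

∇g = (12p - 6q - 4, -6p + 8q - 3); substituting (5/6, 1) gives ∇g = (0, 0), so (5/6, 1) is indeed a critical point.
The Hessian of g is constant: H = [[12, -6], [-6, 8]].
det(H) = 12·8 − (-6)² = 60.
det(H) > 0 and tr(H) = 20 > 0, so H is positive definite and the point is a local minimum.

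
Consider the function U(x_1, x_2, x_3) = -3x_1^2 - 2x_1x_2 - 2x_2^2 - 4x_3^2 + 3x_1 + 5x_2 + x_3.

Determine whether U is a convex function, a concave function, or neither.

concave

U is quadratic, so its Hessian is the constant matrix H = [[-6, -2, 0], [-2, -4, 0], [0, 0, -8]].
Leading principal minors: -6, 20, -160.
Signs alternate −, +, − ⇒ H ≺ 0 ⇒ concave.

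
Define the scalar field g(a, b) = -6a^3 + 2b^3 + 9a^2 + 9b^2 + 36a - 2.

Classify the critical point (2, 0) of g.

The mixed partial ∂²g/∂a∂b is 0, so the Hessian at any point is diag(g_aa, g_bb) = diag(18(-2a + 1), 6(2b + 3)).
At (2, 0): H = diag(-54, 18).
The eigenvalues have opposite signs, so H is indefinite: a saddle point.

saddle point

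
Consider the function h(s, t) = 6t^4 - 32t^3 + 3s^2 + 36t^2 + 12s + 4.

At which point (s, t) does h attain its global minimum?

(-2, 3)

h(s,t) separates as P(s) + Q(t) + 4, so its minimum is min P + min Q + 4.
P'(s) = 6s + 12 vanishes at s ∈ {-2}; Q'(t) = 24t(t - 3)(t - 1) vanishes at t ∈ {0, 1, 3}.
Local minima of P (where P''>0): P(-2)=-12. Local minima of Q: Q(0)=0, Q(3)=-54.
So the global minimum of h is P(-2) + Q(3) + 4 = -12 − 54 + 4 = -62, attained at (-2, 3).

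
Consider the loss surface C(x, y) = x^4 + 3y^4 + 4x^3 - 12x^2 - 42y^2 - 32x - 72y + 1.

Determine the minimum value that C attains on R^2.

C(x,y) separates as P(x) + Q(y) + 1, so its minimum is min P + min Q + 1.
P'(x) = 4(x - 2)(x + 1)(x + 4) vanishes at x ∈ {-4, -1, 2}; Q'(y) = 12(y - 3)(y + 1)(y + 2) vanishes at y ∈ {-2, -1, 3}.
Local minima of P (where P''>0): P(-4)=-64, P(2)=-64. Local minima of Q: Q(-2)=24, Q(3)=-351.
So the global minimum of C is P(-4) + Q(3) + 1 = -64 − 351 + 1 = -414, attained at (-4, 3).

-414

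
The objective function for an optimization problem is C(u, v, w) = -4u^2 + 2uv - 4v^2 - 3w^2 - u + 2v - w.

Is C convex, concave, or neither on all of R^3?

concave

C is quadratic, so its Hessian is the constant matrix H = [[-8, 2, 0], [2, -8, 0], [0, 0, -6]].
Leading principal minors: -8, 60, -360.
Signs alternate −, +, − ⇒ H ≺ 0 ⇒ concave.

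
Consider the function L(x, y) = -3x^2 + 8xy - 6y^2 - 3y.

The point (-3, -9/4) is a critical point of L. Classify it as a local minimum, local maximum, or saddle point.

The Hessian of L is constant: H = [[-6, 8], [8, -12]].
det(H) = (-6)·(-12) − 8² = 8.
det(H) > 0 and tr(H) = -18 < 0, so H is negative definite and the point is a local maximum.

local maximum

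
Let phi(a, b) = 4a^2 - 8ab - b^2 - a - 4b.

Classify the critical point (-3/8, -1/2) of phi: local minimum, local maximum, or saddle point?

The Hessian of phi is constant: H = [[8, -8], [-8, -2]].
det(H) = 8·(-2) − (-8)² = -80.
Since det(H) < 0, H is indefinite and the critical point is a saddle point.

saddle point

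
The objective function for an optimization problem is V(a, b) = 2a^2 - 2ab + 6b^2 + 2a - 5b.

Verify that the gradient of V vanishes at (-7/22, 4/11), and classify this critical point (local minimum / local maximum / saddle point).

local minimum

∇V = (4a - 2b + 2, -2a + 12b - 5); substituting (-7/22, 4/11) gives ∇V = (0, 0), so (-7/22, 4/11) is indeed a critical point.
The Hessian of V is constant: H = [[4, -2], [-2, 12]].
det(H) = 4·12 − (-2)² = 44.
det(H) > 0 and tr(H) = 16 > 0, so H is positive definite and the point is a local minimum.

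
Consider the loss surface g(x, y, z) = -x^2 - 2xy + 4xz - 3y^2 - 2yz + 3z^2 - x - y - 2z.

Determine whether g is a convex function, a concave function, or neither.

neither

g is quadratic, so its Hessian is the constant matrix H = [[-2, -2, 4], [-2, -6, -2], [4, -2, 6]].
Leading principal minors: -2, 8, 184.
Neither pattern holds ⇒ H is indefinite ⇒ neither convex nor concave.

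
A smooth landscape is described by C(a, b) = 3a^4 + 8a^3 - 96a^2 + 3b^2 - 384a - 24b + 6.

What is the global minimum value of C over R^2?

-1834

C(a,b) separates as P(a) + Q(b) + 6, so its minimum is min P + min Q + 6.
P'(a) = 12(a - 4)(a + 2)(a + 4) vanishes at a ∈ {-4, -2, 4}; Q'(b) = 6b - 24 vanishes at b ∈ {4}.
Local minima of P (where P''>0): P(-4)=256, P(4)=-1792. Local minima of Q: Q(4)=-48.
So the global minimum of C is P(4) + Q(4) + 6 = -1792 − 48 + 6 = -1834, attained at (4, 4).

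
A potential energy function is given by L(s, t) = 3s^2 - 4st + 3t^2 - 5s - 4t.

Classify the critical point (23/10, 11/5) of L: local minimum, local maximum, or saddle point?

The Hessian of L is constant: H = [[6, -4], [-4, 6]].
det(H) = 6·6 − (-4)² = 20.
det(H) > 0 and tr(H) = 12 > 0, so H is positive definite and the point is a local minimum.

local minimum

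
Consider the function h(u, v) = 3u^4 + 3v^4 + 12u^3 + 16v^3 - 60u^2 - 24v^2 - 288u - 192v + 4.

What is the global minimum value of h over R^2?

-1137

h(u,v) separates as P(u) + Q(v) + 4, so its minimum is min P + min Q + 4.
P'(u) = 12(u - 3)(u + 2)(u + 4) vanishes at u ∈ {-4, -2, 3}; Q'(v) = 12(v - 2)(v + 2)(v + 4) vanishes at v ∈ {-4, -2, 2}.
Local minima of P (where P''>0): P(-4)=192, P(3)=-837. Local minima of Q: Q(-4)=128, Q(2)=-304.
So the global minimum of h is P(3) + Q(2) + 4 = -837 − 304 + 4 = -1137, attained at (3, 2).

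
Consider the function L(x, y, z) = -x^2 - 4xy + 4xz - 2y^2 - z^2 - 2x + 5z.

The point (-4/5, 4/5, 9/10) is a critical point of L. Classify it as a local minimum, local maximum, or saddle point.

saddle point

The Hessian is constant: H = [[-2, -4, 4], [-4, -4, 0], [4, 0, -2]].
Leading principal minors: Δ₁ = -2, Δ₂ = -8, Δ₃ = 80.
The minors fit neither the all-positive nor the alternating-sign pattern, so H is indefinite: a saddle point.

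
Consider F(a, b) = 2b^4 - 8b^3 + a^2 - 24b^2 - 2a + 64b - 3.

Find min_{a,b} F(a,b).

-132

F(a,b) separates as P(a) + Q(b) − 3, so its minimum is min P + min Q − 3.
P'(a) = 2a - 2 vanishes at a ∈ {1}; Q'(b) = 8(b - 4)(b - 1)(b + 2) vanishes at b ∈ {-2, 1, 4}.
Local minima of P (where P''>0): P(1)=-1. Local minima of Q: Q(-2)=-128, Q(4)=-128.
So the global minimum of F is P(1) + Q(-2) − 3 = -1 − 128 − 3 = -132, attained at (1, -2).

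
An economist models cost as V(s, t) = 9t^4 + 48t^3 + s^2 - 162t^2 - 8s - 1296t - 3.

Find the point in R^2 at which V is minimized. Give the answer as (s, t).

(4, 3)

V(s,t) separates as P(s) + Q(t) − 3, so its minimum is min P + min Q − 3.
P'(s) = 2s - 8 vanishes at s ∈ {4}; Q'(t) = 36(t - 3)(t + 3)(t + 4) vanishes at t ∈ {-4, -3, 3}.
Local minima of P (where P''>0): P(4)=-16. Local minima of Q: Q(-4)=1824, Q(3)=-3321.
So the global minimum of V is P(4) + Q(3) − 3 = -16 − 3321 − 3 = -3340, attained at (4, 3).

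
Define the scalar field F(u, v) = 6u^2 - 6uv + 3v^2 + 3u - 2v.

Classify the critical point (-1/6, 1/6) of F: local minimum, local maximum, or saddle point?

The Hessian of F is constant: H = [[12, -6], [-6, 6]].
det(H) = 12·6 − (-6)² = 36.
det(H) > 0 and tr(H) = 18 > 0, so H is positive definite and the point is a local minimum.

local minimum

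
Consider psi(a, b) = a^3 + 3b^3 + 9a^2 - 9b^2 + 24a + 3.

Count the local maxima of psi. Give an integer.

psi separates as a function of a plus a function of b, so ∇psi=0 decouples.
∂psi/∂a = 3(a + 2)(a + 4) = 0 at a ∈ {-4, -2}; ∂psi/∂b = 9b(b - 2) = 0 at b ∈ {0, 2}.
The Hessian is diagonal: diag(psi_aa, psi_bb). Second derivatives: psi_aa(-4)=-6, psi_aa(-2)=6; psi_bb(0)=-18, psi_bb(2)=18.
Local maxima occur where both diagonal entries negative: (-4, 0). Count: 1.

1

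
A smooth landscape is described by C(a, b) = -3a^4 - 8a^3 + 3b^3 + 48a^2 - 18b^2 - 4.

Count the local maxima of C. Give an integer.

C separates as a function of a plus a function of b, so ∇C=0 decouples.
∂C/∂a = -12a(a - 2)(a + 4) = 0 at a ∈ {-4, 0, 2}; ∂C/∂b = 9b(b - 4) = 0 at b ∈ {0, 4}.
The Hessian is diagonal: diag(C_aa, C_bb). Second derivatives: C_aa(-4)=-288, C_aa(0)=96, C_aa(2)=-144; C_bb(0)=-36, C_bb(4)=36.
Local maxima occur where both diagonal entries negative: (-4, 0), (2, 0). Count: 2.

2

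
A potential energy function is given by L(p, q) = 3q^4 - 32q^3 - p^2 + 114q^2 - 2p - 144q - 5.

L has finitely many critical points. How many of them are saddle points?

2

L separates as a function of p plus a function of q, so ∇L=0 decouples.
∂L/∂p = -2(p + 1) = 0 at p ∈ {-1}; ∂L/∂q = 12(q - 4)(q - 3)(q - 1) = 0 at q ∈ {1, 3, 4}.
The Hessian is diagonal: diag(L_pp, L_qq). Second derivatives: L_pp(-1)=-2; L_qq(1)=72, L_qq(3)=-24, L_qq(4)=36.
Saddle points occur where the two diagonal entries have opposite signs: (-1, 1), (-1, 4). Count: 2.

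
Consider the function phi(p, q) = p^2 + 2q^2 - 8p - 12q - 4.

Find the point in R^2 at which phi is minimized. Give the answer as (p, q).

(4, 3)

phi(p,q) separates as A(p) + B(q) − 4, so its minimum is min A + min B − 4.
A'(p) = 2p - 8 vanishes at p ∈ {4}; B'(q) = 4q - 12 vanishes at q ∈ {3}.
Local minima of A (where A''>0): A(4)=-16. Local minima of B: B(3)=-18.
So the global minimum of phi is A(4) + B(3) − 4 = -16 − 18 − 4 = -38, attained at (4, 3).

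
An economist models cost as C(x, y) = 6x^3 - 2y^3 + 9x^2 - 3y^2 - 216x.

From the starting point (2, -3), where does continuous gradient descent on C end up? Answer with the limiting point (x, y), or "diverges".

(3, -1)

C is separable, so gradient descent decouples: x follows -∂C/∂x, y follows -∂C/∂y.
∂C/∂x = 18(x - 3)(x + 4); at x=2 this is -108, so x increases.
∂C/∂y = -6y(y + 1); at y=-3 this is -36, so y increases.
x converges to its nearest critical value 3 (a local min of the x-part); y converges to -1. The iterate converges to (3, -1).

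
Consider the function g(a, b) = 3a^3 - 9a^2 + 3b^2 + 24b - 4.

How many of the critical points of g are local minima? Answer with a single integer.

g separates as a function of a plus a function of b, so ∇g=0 decouples.
∂g/∂a = 9a(a - 2) = 0 at a ∈ {0, 2}; ∂g/∂b = 6(b + 4) = 0 at b ∈ {-4}.
The Hessian is diagonal: diag(g_aa, g_bb). Second derivatives: g_aa(0)=-18, g_aa(2)=18; g_bb(-4)=6.
Local minima occur where both diagonal entries positive: (2, -4). Count: 1.

1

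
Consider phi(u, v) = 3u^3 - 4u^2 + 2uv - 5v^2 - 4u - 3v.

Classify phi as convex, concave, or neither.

neither

The term 3u^3 is cubic, so the Hessian is not constant.
∂²phi/∂u² = 18u - 8, which takes both signs as u varies (negative for sufficiently negative u). A diagonal entry of the Hessian changing sign means the Hessian is neither positive- nor negative-semidefinite on all of R^2.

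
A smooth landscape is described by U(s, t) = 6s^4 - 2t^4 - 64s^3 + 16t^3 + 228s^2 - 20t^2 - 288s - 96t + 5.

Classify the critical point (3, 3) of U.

saddle point

The mixed partial ∂²U/∂s∂t is 0, so the Hessian at any point is diag(U_ss, U_tt) = diag(24(3s^2 - 16s + 19), 8(-3t^2 + 12t - 5)).
At (3, 3): H = diag(-48, 32).
The eigenvalues have opposite signs, so H is indefinite: a saddle point.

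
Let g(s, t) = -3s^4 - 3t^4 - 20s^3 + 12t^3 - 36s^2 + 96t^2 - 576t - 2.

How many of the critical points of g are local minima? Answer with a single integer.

1

g separates as a function of s plus a function of t, so ∇g=0 decouples.
∂g/∂s = -12s(s + 2)(s + 3) = 0 at s ∈ {-3, -2, 0}; ∂g/∂t = -12(t - 4)(t - 3)(t + 4) = 0 at t ∈ {-4, 3, 4}.
The Hessian is diagonal: diag(g_ss, g_tt). Second derivatives: g_ss(-3)=-36, g_ss(-2)=24, g_ss(0)=-72; g_tt(-4)=-672, g_tt(3)=84, g_tt(4)=-96.
Local minima occur where both diagonal entries positive: (-2, 3). Count: 1.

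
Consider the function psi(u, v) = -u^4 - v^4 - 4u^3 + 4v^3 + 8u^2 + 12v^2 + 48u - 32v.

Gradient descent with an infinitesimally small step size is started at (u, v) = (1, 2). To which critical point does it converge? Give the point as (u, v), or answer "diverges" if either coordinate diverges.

(-2, 1)

psi is separable, so gradient descent decouples: u follows -∂psi/∂u, v follows -∂psi/∂v.
∂psi/∂u = -4(u - 2)(u + 2)(u + 3); at u=1 this is 48, so u decreases.
∂psi/∂v = -4(v - 4)(v - 1)(v + 2); at v=2 this is 32, so v decreases.
u converges to its nearest critical value -2 (a local min of the u-part); v converges to 1. The iterate converges to (-2, 1).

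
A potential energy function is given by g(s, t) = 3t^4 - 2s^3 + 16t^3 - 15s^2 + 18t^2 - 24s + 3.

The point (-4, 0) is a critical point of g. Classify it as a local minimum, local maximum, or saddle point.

local minimum

The mixed partial ∂²g/∂s∂t is 0, so the Hessian at any point is diag(g_ss, g_tt) = diag(-6(2s + 5), 12(3t^2 + 8t + 3)).
At (-4, 0): H = diag(18, 36).
Both eigenvalues are positive, so H is positive definite: a local minimum.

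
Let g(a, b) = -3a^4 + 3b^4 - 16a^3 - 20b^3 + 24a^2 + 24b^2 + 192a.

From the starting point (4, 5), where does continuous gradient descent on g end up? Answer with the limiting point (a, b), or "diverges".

diverges

g is separable, so gradient descent decouples: a follows -∂g/∂a, b follows -∂g/∂b.
∂g/∂a = -12(a - 2)(a + 2)(a + 4); at a=4 this is -1152, so a increases.
∂g/∂b = 12b(b - 4)(b - 1); at b=5 this is 240, so b decreases.
The a-coordinate has no critical point in that direction and runs off to infinity.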